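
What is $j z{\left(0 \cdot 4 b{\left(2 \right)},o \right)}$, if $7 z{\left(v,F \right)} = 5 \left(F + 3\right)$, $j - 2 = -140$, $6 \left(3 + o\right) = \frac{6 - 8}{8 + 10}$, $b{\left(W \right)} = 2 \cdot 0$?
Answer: $\frac{115}{63} \approx 1.8254$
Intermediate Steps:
$b{\left(W \right)} = 0$
$o = - \frac{163}{54}$ ($o = -3 + \frac{\left(6 - 8\right) \frac{1}{8 + 10}}{6} = -3 + \frac{\left(-2\right) \frac{1}{18}}{6} = -3 + \frac{1}{6} \left(- \frac{1}{9}\right) = -3 - \frac{1}{54} = - \frac{163}{54} \approx -3.0185$)
$j = -138$ ($j = 2 - 140 = -138$)
$z{\left(v,F \right)} = \frac{15}{7} + \frac{5 F}{7}$ ($z{\left(v,F \right)} = \frac{5 \left(F + 3\right)}{7} = \frac{5 \left(3 + F\right)}{7} = \frac{15 + 5 F}{7} = \frac{15}{7} + \frac{5 F}{7}$)
$j z{\left(0 \cdot 4 b{\left(2 \right)},o \right)} = - 138 \left(\frac{15}{7} + \frac{5}{7} \left(- \frac{163}{54}\right)\right) = - 138 \left(\frac{15}{7} - \frac{815}{378}\right) = \left(-138\right) \left(- \frac{5}{378}\right) = \frac{115}{63}$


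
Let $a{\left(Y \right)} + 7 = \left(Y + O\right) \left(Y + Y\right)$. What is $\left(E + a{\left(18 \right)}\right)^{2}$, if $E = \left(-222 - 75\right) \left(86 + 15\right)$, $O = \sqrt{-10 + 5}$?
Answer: $861768256 - 2113632 i \sqrt{5} \approx 8.6177 \cdot 10^{8} - 4.7262 \cdot 10^{6} i$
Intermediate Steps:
$O = i \sqrt{5}$ ($O = \sqrt{-5} = i \sqrt{5} \approx 2.2361 i$)
$E = -29997$ ($E = \left(-297\right) 101 = -29997$)
$a{\left(Y \right)} = -7 + 2 Y \left(Y + i \sqrt{5}\right)$ ($a{\left(Y \right)} = -7 + \left(Y + i \sqrt{5}\right) \left(Y + Y\right) = -7 + \left(Y + i \sqrt{5}\right) 2 Y = -7 + 2 Y \left(Y + i \sqrt{5}\right)$)
$\left(E + a{\left(18 \right)}\right)^{2} = \left(-29997 + \left(-7 + 2 \cdot 18^{2} + 2 i 18 \sqrt{5}\right)\right)^{2} = \left(-29997 + \left(-7 + 2 \cdot 324 + 36 i \sqrt{5}\right)\right)^{2} = \left(-29997 + \left(-7 + 648 + 36 i \sqrt{5}\right)\right)^{2} = \left(-29997 + \left(641 + 36 i \sqrt{5}\right)\right)^{2} = \left(-29356 + 36 i \sqrt{5}\right)^{2}$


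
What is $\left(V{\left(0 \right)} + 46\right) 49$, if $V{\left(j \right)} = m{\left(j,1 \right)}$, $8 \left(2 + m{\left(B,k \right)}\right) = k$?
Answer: $\frac{17297}{8} \approx 2162.1$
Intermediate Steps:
$m{\left(B,k \right)} = -2 + \frac{k}{8}$
$V{\left(j \right)} = - \frac{15}{8}$ ($V{\left(j \right)} = -2 + \frac{1}{8} \cdot 1 = -2 + \frac{1}{8} = - \frac{15}{8}$)
$\left(V{\left(0 \right)} + 46\right) 49 = \left(- \frac{15}{8} + 46\right) 49 = \frac{353}{8} \cdot 49 = \frac{17297}{8}$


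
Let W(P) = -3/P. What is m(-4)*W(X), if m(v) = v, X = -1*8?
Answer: -3/2 ≈ -1.5000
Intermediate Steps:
X = -8
m(-4)*W(X) = -(-12)/(-8) = -(-12)*(-1)/8 = -4*3/8 = -3/2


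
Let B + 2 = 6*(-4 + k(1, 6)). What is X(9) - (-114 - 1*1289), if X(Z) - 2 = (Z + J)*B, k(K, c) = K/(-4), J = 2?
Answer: 2205/2 ≈ 1102.5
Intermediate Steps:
k(K, c) = -K/4 (k(K, c) = K*(-1/4) = -K/4)
B = -55/2 (B = -2 + 6*(-4 - 1/4*1) = -2 + 6*(-4 - 1/4) = -2 + 6*(-17/4) = -2 - 51/2 = -55/2 ≈ -27.500)
X(Z) = -53 - 55*Z/2 (X(Z) = 2 + (Z + 2)*(-55/2) = 2 + (2 + Z)*(-55/2) = 2 + (-55 - 55*Z/2) = -53 - 55*Z/2)
X(9) - (-114 - 1*1289) = (-53 - 55/2*9) - (-114 - 1*1289) = (-53 - 495/2) - (-114 - 1289) = -601/2 - 1*(-1403) = -601/2 + 1403 = 2205/2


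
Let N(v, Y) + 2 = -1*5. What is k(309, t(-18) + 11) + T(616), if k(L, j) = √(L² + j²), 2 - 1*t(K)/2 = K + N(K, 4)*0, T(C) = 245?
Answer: 245 + 3*√10898 ≈ 558.18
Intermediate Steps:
N(v, Y) = -7 (N(v, Y) = -2 - 1*5 = -2 - 5 = -7)
t(K) = 4 - 2*K (t(K) = 4 - 2*(K - 7*0) = 4 - 2*(K + 0) = 4 - 2*K)
k(309, t(-18) + 11) + T(616) = √(309² + ((4 - 2*(-18)) + 11)²) + 245 = √(95481 + ((4 + 36) + 11)²) + 245 = √(95481 + (40 + 11)²) + 245 = √(95481 + 51²) + 245 = √(95481 + 2601) + 245 = √98082 + 245 = 3*√10898 + 245 = 245 + 3*√10898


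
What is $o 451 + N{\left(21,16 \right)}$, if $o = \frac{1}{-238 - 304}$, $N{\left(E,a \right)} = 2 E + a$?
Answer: $\frac{30985}{542} \approx 57.168$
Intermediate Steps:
$N{\left(E,a \right)} = a + 2 E$
$o = - \frac{1}{542}$ ($o = \frac{1}{-542} = - \frac{1}{542} \approx -0.001845$)
$o 451 + N{\left(21,16 \right)} = \left(- \frac{1}{542}\right) 451 + \left(16 + 2 \cdot 21\right) = - \frac{451}{542} + \left(16 + 42\right) = - \frac{451}{542} + 58 = \frac{30985}{542}$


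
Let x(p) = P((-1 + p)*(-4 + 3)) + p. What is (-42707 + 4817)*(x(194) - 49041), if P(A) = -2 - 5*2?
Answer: 1851267510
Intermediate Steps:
P(A) = -12 (P(A) = -2 - 10 = -12)
x(p) = -12 + p
(-42707 + 4817)*(x(194) - 49041) = (-42707 + 4817)*((-12 + 194) - 49041) = -37890*(182 - 49041) = -37890*(-48859) = 1851267510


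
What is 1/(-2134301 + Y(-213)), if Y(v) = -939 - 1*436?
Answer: -1/2135676 ≈ -4.6824e-7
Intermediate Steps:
Y(v) = -1375 (Y(v) = -939 - 436 = -1375)
1/(-2134301 + Y(-213)) = 1/(-2134301 - 1375) = 1/(-2135676) = -1/2135676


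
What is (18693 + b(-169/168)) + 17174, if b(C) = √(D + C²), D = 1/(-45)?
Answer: 35867 + √698345/840 ≈ 35868.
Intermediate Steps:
D = -1/45 ≈ -0.022222
b(C) = √(-1/45 + C²)
(18693 + b(-169/168)) + 17174 = (18693 + √(-5 + 225*(-169/168)²)/15) + 17174 = (18693 + √(-5 + 225*(28561/28224))/15) + 17174 = (18693 + √(-5 + 714025/3136)/15) + 17174 = (18693 + √(698345/3136)/15) + 17174 = (18693 + (√698345/56)/15) + 17174 = (18693 + √698345/840) + 17174 = 35867 + √698345/840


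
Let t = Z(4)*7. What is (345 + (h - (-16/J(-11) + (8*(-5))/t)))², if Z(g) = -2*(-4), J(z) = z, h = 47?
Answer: 907636129/5929 ≈ 1.5308e+5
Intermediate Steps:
Z(g) = 8
t = 56 (t = 8*7 = 56)
(345 + (h - (-16/J(-11) + (8*(-5))/t)))² = (345 + (47 - (-16/(-11) + (8*(-5))/56)))² = (345 + (47 - (-16*(-1/11) - 40*1/56)))² = (345 + (47 - (16/11 - 5/7)))² = (345 + (47 - 1*57/77))² = (345 + (47 - 57/77))² = (345 + 3562/77)² = (30127/77)² = 907636129/5929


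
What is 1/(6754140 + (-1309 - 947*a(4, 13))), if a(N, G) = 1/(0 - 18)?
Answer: 18/121551905 ≈ 1.4808e-7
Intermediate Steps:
a(N, G) = -1/18 (a(N, G) = 1/(-18) = -1/18)
1/(6754140 + (-1309 - 947*a(4, 13))) = 1/(6754140 + (-1309 - 947*(-1/18))) = 1/(6754140 + (-1309 + 947/18)) = 1/(6754140 - 22615/18) = 1/(121551905/18) = 18/121551905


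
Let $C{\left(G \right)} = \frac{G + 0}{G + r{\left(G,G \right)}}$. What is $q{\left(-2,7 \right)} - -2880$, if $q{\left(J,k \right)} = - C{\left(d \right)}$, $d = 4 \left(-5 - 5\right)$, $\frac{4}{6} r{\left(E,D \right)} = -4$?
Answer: $\frac{66220}{23} \approx 2879.1$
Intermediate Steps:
$r{\left(E,D \right)} = -6$ ($r{\left(E,D \right)} = \frac{3}{2} \left(-4\right) = -6$)
$d = -40$ ($d = 4 \left(-10\right) = -40$)
$C{\left(G \right)} = \frac{G}{-6 + G}$ ($C{\left(G \right)} = \frac{G + 0}{G - 6} = \frac{G}{-6 + G}$)
$q{\left(J,k \right)} = - \frac{20}{23}$ ($q{\left(J,k \right)} = - \frac{-40}{-6 - 40} = - \frac{-40}{-46} = - \frac{\left(-40\right) \left(-1\right)}{46} = \left(-1\right) \frac{20}{23} = - \frac{20}{23}$)
$q{\left(-2,7 \right)} - -2880 = - \frac{20}{23} - -2880 = - \frac{20}{23} + 2880 = \frac{66220}{23}$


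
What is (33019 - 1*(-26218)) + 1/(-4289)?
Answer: 254067492/4289 ≈ 59237.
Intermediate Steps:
(33019 - 1*(-26218)) + 1/(-4289) = (33019 + 26218) - 1/4289 = 59237 - 1/4289 = 254067492/4289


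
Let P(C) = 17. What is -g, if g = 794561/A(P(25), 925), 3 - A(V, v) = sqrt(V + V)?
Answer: 2383683/25 + 794561*sqrt(34)/25 ≈ 2.8067e+5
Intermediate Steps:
A(V, v) = 3 - sqrt(2)*sqrt(V) (A(V, v) = 3 - sqrt(V + V) = 3 - sqrt(2*V) = 3 - sqrt(2)*sqrt(V))
g = 794561/(3 - sqrt(34)) (g = 794561/(3 - sqrt(2)*sqrt(17)) = 794561/(3 - sqrt(34)) ≈ -2.8067e+5)
-g = -(-2383683/25 - 794561*sqrt(34)/25) = 2383683/25 + 794561*sqrt(34)/25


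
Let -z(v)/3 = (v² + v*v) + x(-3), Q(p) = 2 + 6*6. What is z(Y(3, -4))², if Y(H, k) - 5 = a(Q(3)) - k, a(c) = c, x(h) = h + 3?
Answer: 175668516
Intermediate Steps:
x(h) = 3 + h
Q(p) = 38 (Q(p) = 2 + 36 = 38)
Y(H, k) = 43 - k (Y(H, k) = 5 + (38 - k) = 43 - k)
z(v) = -6*v² (z(v) = -3*((v² + v*v) + (3 - 3)) = -3*((v² + v²) + 0) = -3*(2*v² + 0) = -6*v²)
z(Y(3, -4))² = (-6*(43 - 1*(-4))²)² = (-6*(43 + 4)²)² = (-6*47²)² = (-6*2209)² = (-13254)² = 175668516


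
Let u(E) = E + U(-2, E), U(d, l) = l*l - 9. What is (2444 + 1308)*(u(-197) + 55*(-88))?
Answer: 126678776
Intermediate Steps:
U(d, l) = -9 + l² (U(d, l) = l² - 9 = -9 + l²)
u(E) = -9 + E + E² (u(E) = E + (-9 + E²) = -9 + E + E²)
(2444 + 1308)*(u(-197) + 55*(-88)) = (2444 + 1308)*((-9 - 197 + (-197)²) + 55*(-88)) = 3752*((-9 - 197 + 38809) - 4840) = 3752*(38603 - 4840) = 3752*33763 = 126678776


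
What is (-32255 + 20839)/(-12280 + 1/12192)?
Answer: 139183872/149717759 ≈ 0.92964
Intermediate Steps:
(-32255 + 20839)/(-12280 + 1/12192) = -11416/(-12280 + 1/12192) = -11416/(-149717759/12192) = -11416*(-12192/149717759) = 139183872/149717759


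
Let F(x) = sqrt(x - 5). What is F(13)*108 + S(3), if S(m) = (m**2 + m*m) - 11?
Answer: 7 + 216*sqrt(2) ≈ 312.47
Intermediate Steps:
F(x) = sqrt(-5 + x)
S(m) = -11 + 2*m**2 (S(m) = (m**2 + m**2) - 11 = 2*m**2 - 11 = -11 + 2*m**2)
F(13)*108 + S(3) = sqrt(-5 + 13)*108 + (-11 + 2*3**2) = sqrt(8)*108 + (-11 + 2*9) = (2*sqrt(2))*108 + (-11 + 18) = 216*sqrt(2) + 7 = 7 + 216*sqrt(2)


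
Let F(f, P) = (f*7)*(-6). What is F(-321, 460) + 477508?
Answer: 490990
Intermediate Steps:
F(f, P) = -42*f (F(f, P) = (7*f)*(-6) = -42*f)
F(-321, 460) + 477508 = -42*(-321) + 477508 = 13482 + 477508 = 490990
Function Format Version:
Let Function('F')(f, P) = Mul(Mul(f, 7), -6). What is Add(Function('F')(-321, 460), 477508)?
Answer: 490990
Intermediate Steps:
Function('F')(f, P) = Mul(-42, f) (Function('F')(f, P) = Mul(Mul(7, f), -6) = Mul(-42, f))
Add(Function('F')(-321, 460), 477508) = Add(Mul(-42, -321), 477508) = Add(13482, 477508) = 490990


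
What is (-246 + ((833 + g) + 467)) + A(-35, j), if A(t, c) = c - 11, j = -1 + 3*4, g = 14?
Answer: 1068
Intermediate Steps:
j = 11 (j = -1 + 12 = 11)
A(t, c) = -11 + c
(-246 + ((833 + g) + 467)) + A(-35, j) = (-246 + ((833 + 14) + 467)) + (-11 + 11) = (-246 + (847 + 467)) + 0 = (-246 + 1314) + 0 = 1068 + 0 = 1068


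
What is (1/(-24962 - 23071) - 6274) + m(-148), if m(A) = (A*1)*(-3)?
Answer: -280032391/48033 ≈ -5830.0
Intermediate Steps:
m(A) = -3*A (m(A) = A*(-3) = -3*A)
(1/(-24962 - 23071) - 6274) + m(-148) = (1/(-24962 - 23071) - 6274) - 3*(-148) = (1/(-48033) - 6274) + 444 = (-1/48033 - 6274) + 444 = -301359043/48033 + 444 = -280032391/48033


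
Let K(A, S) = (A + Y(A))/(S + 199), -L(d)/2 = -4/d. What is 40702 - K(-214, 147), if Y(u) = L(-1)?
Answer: 7041557/173 ≈ 40703.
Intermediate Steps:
L(d) = 8/d (L(d) = -(-8)/d = 8/d)
Y(u) = -8 (Y(u) = 8/(-1) = 8*(-1) = -8)
K(A, S) = (-8 + A)/(199 + S) (K(A, S) = (A - 8)/(S + 199) = (-8 + A)/(199 + S))
40702 - K(-214, 147) = 40702 - (-8 - 214)/(199 + 147) = 40702 - (-222)/346 = 40702 - 1*(-111/173) = 40702 + 111/173 = 7041557/173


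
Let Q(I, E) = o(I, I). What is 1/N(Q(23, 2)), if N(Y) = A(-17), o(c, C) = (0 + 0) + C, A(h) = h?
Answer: -1/17 ≈ -0.058824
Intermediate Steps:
o(c, C) = C (o(c, C) = 0 + C = C)
Q(I, E) = I
N(Y) = -17
1/N(Q(23, 2)) = 1/(-17) = -1/17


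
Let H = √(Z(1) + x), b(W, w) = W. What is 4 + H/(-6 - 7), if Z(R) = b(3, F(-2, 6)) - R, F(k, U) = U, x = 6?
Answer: 4 - 2*√2/13 ≈ 3.7824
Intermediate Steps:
Z(R) = 3 - R
H = 2*√2 (H = √((3 - 1*1) + 6) = √((3 - 1) + 6) = √(2 + 6) = √8 = 2*√2 ≈ 2.8284)
4 + H/(-6 - 7) = 4 + (2*√2)/(-6 - 7) = 4 + (2*√2)/(-13) = 4 - 2*√2/13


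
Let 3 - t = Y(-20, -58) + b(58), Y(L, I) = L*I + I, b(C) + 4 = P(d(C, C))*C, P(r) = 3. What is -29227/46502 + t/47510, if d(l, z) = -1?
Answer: -361896452/552327505 ≈ -0.65522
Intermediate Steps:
b(C) = -4 + 3*C
Y(L, I) = I + I*L (Y(L, I) = I*L + I = I + I*L)
t = -1269 (t = 3 - (-58*(1 - 20) + (-4 + 3*58)) = 3 - (-58*(-19) + (-4 + 174)) = 3 - (1102 + 170) = 3 - 1*1272 = 3 - 1272 = -1269)
-29227/46502 + t/47510 = -29227/46502 - 1269/47510 = -361896452/552327505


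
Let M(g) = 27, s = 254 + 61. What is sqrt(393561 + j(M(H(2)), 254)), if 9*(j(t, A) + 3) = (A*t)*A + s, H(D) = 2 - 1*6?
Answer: sqrt(587141) ≈ 766.25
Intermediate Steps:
H(D) = -4 (H(D) = 2 - 6 = -4)
s = 315
j(t, A) = 32 + t*A**2/9 (j(t, A) = -3 + ((A*t)*A + 315)/9 = -3 + (t*A**2 + 315)/9 = -3 + (315 + t*A**2)/9 = -3 + (35 + t*A**2/9) = 32 + t*A**2/9)
sqrt(393561 + j(M(H(2)), 254)) = sqrt(393561 + (32 + (1/9)*27*254**2)) = sqrt(393561 + (32 + (1/9)*27*64516)) = sqrt(393561 + (32 + 193548)) = sqrt(393561 + 193580) = sqrt(587141)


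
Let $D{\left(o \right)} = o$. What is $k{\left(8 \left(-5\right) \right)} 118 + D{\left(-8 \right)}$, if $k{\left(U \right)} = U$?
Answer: $-4728$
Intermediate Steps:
$k{\left(8 \left(-5\right) \right)} 118 + D{\left(-8 \right)} = 8 \left(-5\right) 118 - 8 = \left(-40\right) 118 - 8 = -4720 - 8 = -4728$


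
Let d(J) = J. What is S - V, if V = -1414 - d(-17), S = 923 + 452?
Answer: 2772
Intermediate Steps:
S = 1375
V = -1397 (V = -1414 - 1*(-17) = -1414 + 17 = -1397)
S - V = 1375 - 1*(-1397) = 1375 + 1397 = 2772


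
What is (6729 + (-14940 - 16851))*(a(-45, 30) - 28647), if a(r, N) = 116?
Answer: 715043922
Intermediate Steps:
(6729 + (-14940 - 16851))*(a(-45, 30) - 28647) = (6729 + (-14940 - 16851))*(116 - 28647) = (6729 - 31791)*(-28531) = -25062*(-28531) = 715043922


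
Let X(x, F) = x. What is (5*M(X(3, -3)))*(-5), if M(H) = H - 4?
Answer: 25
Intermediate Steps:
M(H) = -4 + H
(5*M(X(3, -3)))*(-5) = (5*(-4 + 3))*(-5) = (5*(-1))*(-5) = -5*(-5) = 25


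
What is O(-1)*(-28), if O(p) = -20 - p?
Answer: 532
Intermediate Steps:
O(-1)*(-28) = (-20 - 1*(-1))*(-28) = (-20 + 1)*(-28) = -19*(-28) = 532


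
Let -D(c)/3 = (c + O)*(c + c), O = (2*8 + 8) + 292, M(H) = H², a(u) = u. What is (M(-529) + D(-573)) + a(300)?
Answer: -603425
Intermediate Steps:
O = 316 (O = (16 + 8) + 292 = 24 + 292 = 316)
D(c) = -6*c*(316 + c) (D(c) = -3*(c + 316)*(c + c) = -3*(316 + c)*2*c = -6*c*(316 + c))
(M(-529) + D(-573)) + a(300) = ((-529)² - 6*(-573)*(316 - 573)) + 300 = (279841 - 6*(-573)*(-257)) + 300 = (279841 - 883566) + 300 = -603725 + 300 = -603425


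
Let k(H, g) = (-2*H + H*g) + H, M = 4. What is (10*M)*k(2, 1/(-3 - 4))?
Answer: -640/7 ≈ -91.429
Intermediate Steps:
k(H, g) = -H + H*g
(10*M)*k(2, 1/(-3 - 4)) = (10*4)*(2*(-1 + 1/(-3 - 4))) = 40*(2*(-1 + 1/(-7))) = 40*(2*(-1 - 1/7)) = 40*(2*(-8/7)) = 40*(-16/7) = -640/7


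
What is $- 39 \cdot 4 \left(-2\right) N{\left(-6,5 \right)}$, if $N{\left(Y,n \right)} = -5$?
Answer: $-1560$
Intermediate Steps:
$- 39 \cdot 4 \left(-2\right) N{\left(-6,5 \right)} = - 39 \cdot 4 \left(-2\right) \left(-5\right) = \left(-39\right) \left(-8\right) \left(-5\right) = 312 \left(-5\right) = -1560$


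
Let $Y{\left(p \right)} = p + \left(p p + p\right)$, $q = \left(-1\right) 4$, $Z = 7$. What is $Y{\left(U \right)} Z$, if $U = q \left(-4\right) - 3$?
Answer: $1365$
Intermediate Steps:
$q = -4$
$U = 13$ ($U = \left(-4\right) \left(-4\right) - 3 = 16 - 3 = 13$)
$Y{\left(p \right)} = p^{2} + 2 p$ ($Y{\left(p \right)} = p + \left(p^{2} + p\right) = p + \left(p + p^{2}\right) = p^{2} + 2 p$)
$Y{\left(U \right)} Z = 13 \left(2 + 13\right) 7 = 13 \cdot 15 \cdot 7 = 195 \cdot 7 = 1365$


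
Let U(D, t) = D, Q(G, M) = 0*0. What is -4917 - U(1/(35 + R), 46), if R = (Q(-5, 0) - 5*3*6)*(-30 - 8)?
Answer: -16988236/3455 ≈ -4917.0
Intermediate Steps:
Q(G, M) = 0
R = 3420 (R = (0 - 5*3*6)*(-30 - 8) = (0 - 15*6)*(-38) = (0 - 90)*(-38) = -90*(-38) = 3420)
-4917 - U(1/(35 + R), 46) = -4917 - 1/(35 + 3420) = -4917 - 1/3455 = -16988236/3455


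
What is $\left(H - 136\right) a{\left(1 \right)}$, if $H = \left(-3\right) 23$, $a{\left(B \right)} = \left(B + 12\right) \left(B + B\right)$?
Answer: $-5330$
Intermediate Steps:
$a{\left(B \right)} = 2 B \left(12 + B\right)$ ($a{\left(B \right)} = \left(12 + B\right) 2 B = 2 B \left(12 + B\right)$)
$H = -69$
$\left(H - 136\right) a{\left(1 \right)} = \left(-69 - 136\right) 2 \cdot 1 \left(12 + 1\right) = - 205 \cdot 2 \cdot 1 \cdot 13 = \left(-205\right) 26 = -5330$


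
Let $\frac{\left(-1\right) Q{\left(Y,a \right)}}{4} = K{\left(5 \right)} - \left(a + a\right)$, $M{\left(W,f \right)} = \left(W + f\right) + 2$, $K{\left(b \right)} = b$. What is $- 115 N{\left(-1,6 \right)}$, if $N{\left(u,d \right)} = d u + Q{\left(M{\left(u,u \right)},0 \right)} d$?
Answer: $14490$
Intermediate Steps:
$M{\left(W,f \right)} = 2 + W + f$
$Q{\left(Y,a \right)} = -20 + 8 a$ ($Q{\left(Y,a \right)} = - 4 \left(5 - \left(a + a\right)\right) = - 4 \left(5 - 2 a\right) = -20 + 8 a$)
$N{\left(u,d \right)} = - 20 d + d u$ ($N{\left(u,d \right)} = d u + \left(-20 + 8 \cdot 0\right) d = d u + \left(-20 + 0\right) d = d u - 20 d = - 20 d + d u$)
$- 115 N{\left(-1,6 \right)} = - 115 \cdot 6 \left(-20 - 1\right) = - 115 \cdot 6 \left(-21\right) = \left(-115\right) \left(-126\right) = 14490$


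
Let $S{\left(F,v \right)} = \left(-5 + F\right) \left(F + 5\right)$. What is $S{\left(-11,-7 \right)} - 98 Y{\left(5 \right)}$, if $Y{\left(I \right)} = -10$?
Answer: $1076$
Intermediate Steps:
$S{\left(F,v \right)} = \left(-5 + F\right) \left(5 + F\right)$
$S{\left(-11,-7 \right)} - 98 Y{\left(5 \right)} = \left(-25 + \left(-11\right)^{2}\right) - -980 = \left(-25 + 121\right) + 980 = 96 + 980 = 1076$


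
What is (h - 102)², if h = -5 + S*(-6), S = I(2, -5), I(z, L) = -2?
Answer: 9025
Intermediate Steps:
S = -2
h = 7 (h = -5 - 2*(-6) = -5 + 12 = 7)
(h - 102)² = (7 - 102)² = (-95)² = 9025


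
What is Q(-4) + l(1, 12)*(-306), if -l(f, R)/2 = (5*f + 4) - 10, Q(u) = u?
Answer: -616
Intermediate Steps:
l(f, R) = 12 - 10*f (l(f, R) = -2*((5*f + 4) - 10) = -2*((4 + 5*f) - 10) = -2*(-6 + 5*f) = 12 - 10*f)
Q(-4) + l(1, 12)*(-306) = -4 + (12 - 10*1)*(-306) = -4 + (12 - 10)*(-306) = -4 + 2*(-306) = -4 - 612 = -616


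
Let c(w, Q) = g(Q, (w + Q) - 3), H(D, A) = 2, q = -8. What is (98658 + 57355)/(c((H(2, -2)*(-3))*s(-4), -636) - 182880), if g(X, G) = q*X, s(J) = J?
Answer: -156013/177792 ≈ -0.87750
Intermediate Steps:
g(X, G) = -8*X
c(w, Q) = -8*Q
(98658 + 57355)/(c((H(2, -2)*(-3))*s(-4), -636) - 182880) = (98658 + 57355)/(-8*(-636) - 182880) = 156013/(5088 - 182880) = 156013/(-177792) = 156013*(-1/177792) = -156013/177792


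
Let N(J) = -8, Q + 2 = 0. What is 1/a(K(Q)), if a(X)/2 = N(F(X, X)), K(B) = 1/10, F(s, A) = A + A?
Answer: -1/16 ≈ -0.062500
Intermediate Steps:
Q = -2 (Q = -2 + 0 = -2)
F(s, A) = 2*A
K(B) = 1/10
a(X) = -16 (a(X) = 2*(-8) = -16)
1/a(K(Q)) = 1/(-16) = -1/16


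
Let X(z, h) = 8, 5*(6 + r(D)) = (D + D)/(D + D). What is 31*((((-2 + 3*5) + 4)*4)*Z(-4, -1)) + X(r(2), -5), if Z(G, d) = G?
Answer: -8424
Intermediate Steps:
r(D) = -29/5 (r(D) = -6 + ((D + D)/(D + D))/5 = -6 + ((2*D)/((2*D)))/5 = -6 + ((2*D)*(1/(2*D)))/5 = -6 + (1/5)*1 = -6 + 1/5 = -29/5)
31*((((-2 + 3*5) + 4)*4)*Z(-4, -1)) + X(r(2), -5) = 31*((((-2 + 3*5) + 4)*4)*(-4)) + 8 = 31*((((-2 + 15) + 4)*4)*(-4)) + 8 = 31*(((13 + 4)*4)*(-4)) + 8 = 31*((17*4)*(-4)) + 8 = 31*(68*(-4)) + 8 = 31*(-272) + 8 = -8432 + 8 = -8424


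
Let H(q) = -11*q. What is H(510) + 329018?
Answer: 323408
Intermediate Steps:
H(510) + 329018 = -11*510 + 329018 = -5610 + 329018 = 323408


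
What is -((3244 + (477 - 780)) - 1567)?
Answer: -1374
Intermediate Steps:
-((3244 + (477 - 780)) - 1567) = -((3244 - 303) - 1567) = -(2941 - 1567) = -1*1374 = -1374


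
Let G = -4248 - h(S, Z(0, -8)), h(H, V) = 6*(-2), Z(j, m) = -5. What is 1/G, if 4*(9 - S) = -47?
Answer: -1/4236 ≈ -0.00023607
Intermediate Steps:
S = 83/4 (S = 9 - 1/4*(-47) = 9 + 47/4 = 83/4 ≈ 20.750)
h(H, V) = -12
G = -4236 (G = -4248 - 1*(-12) = -4248 + 12 = -4236)
1/G = 1/(-4236) = -1/4236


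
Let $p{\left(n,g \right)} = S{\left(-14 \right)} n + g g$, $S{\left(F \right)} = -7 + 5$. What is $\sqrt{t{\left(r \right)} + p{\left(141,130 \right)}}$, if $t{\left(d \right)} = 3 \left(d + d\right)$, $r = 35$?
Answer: $2 \sqrt{4207} \approx 129.72$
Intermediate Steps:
$S{\left(F \right)} = -2$
$p{\left(n,g \right)} = g^{2} - 2 n$ ($p{\left(n,g \right)} = - 2 n + g g = - 2 n + g^{2} = g^{2} - 2 n$)
$t{\left(d \right)} = 6 d$ ($t{\left(d \right)} = 3 \cdot 2 d = 6 d$)
$\sqrt{t{\left(r \right)} + p{\left(141,130 \right)}} = \sqrt{6 \cdot 35 + \left(130^{2} - 282\right)} = \sqrt{210 + \left(16900 - 282\right)} = \sqrt{210 + 16618} = \sqrt{16828} = 2 \sqrt{4207}$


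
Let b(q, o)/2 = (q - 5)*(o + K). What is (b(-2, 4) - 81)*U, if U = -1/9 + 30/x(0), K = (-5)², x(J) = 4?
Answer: -64771/18 ≈ -3598.4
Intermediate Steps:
K = 25
b(q, o) = 2*(-5 + q)*(25 + o) (b(q, o) = 2*((q - 5)*(o + 25)) = 2*((-5 + q)*(25 + o)) = 2*(-5 + q)*(25 + o))
U = 133/18 (U = -1/9 + 30/4 = -1*⅑ + 30*(¼) = -⅑ + 15/2 = 133/18 ≈ 7.3889)
(b(-2, 4) - 81)*U = ((-250 - 10*4 + 50*(-2) + 2*4*(-2)) - 81)*(133/18) = ((-250 - 40 - 100 - 16) - 81)*(133/18) = (-406 - 81)*(133/18) = -487*133/18 = -64771/18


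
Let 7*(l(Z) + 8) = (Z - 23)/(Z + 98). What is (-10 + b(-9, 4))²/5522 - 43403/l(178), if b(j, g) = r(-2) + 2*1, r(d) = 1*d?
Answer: 21047573146/3840551 ≈ 5480.4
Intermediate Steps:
r(d) = d
b(j, g) = 0 (b(j, g) = -2 + 2*1 = -2 + 2 = 0)
l(Z) = -8 + (-23 + Z)/(7*(98 + Z)) (l(Z) = -8 + ((Z - 23)/(Z + 98))/7 = -8 + ((-23 + Z)/(98 + Z))/7 = -8 + (-23 + Z)/(7*(98 + Z)))
(-10 + b(-9, 4))²/5522 - 43403/l(178) = (-10 + 0)²/5522 - 43403*7*(98 + 178)/(11*(-501 - 5*178)) = (-10)²*(1/5522) - 43403*1932/(11*(-501 - 890)) = 100*(1/5522) - 43403/((11/7)*(1/276)*(-1391)) = 50/2761 - 43403/(-15301/1932) = 50/2761 - 43403*(-1932/15301) = 50/2761 + 83854596/15301 = 21047573146/3840551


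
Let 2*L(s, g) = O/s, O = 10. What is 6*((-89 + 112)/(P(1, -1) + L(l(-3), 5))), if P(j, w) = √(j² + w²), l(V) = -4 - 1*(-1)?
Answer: -2070/7 - 1242*√2/7 ≈ -546.64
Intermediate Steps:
l(V) = -3 (l(V) = -4 + 1 = -3)
L(s, g) = 5/s (L(s, g) = (10/s)/2 = 5/s)
6*((-89 + 112)/(P(1, -1) + L(l(-3), 5))) = 6*((-89 + 112)/(√(1² + (-1)²) + 5/(-3))) = 6*(23/(√(1 + 1) + 5*(-⅓))) = 6*(23/(√2 - 5/3)) = 6*(23/(-5/3 + √2)) = 138/(-5/3 + √2)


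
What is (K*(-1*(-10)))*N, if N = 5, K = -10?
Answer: -500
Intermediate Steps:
(K*(-1*(-10)))*N = -(-10)*(-10)*5 = -10*10*5 = -100*5 = -500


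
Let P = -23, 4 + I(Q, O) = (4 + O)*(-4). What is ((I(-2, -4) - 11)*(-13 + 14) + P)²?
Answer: 1444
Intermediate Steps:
I(Q, O) = -20 - 4*O (I(Q, O) = -4 + (4 + O)*(-4) = -4 + (-16 - 4*O) = -20 - 4*O)
((I(-2, -4) - 11)*(-13 + 14) + P)² = (((-20 - 4*(-4)) - 11)*(-13 + 14) - 23)² = (((-20 + 16) - 11)*1 - 23)² = ((-4 - 11)*1 - 23)² = (-15*1 - 23)² = (-15 - 23)² = (-38)² = 1444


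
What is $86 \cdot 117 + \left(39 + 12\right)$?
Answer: $10113$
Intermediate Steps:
$86 \cdot 117 + \left(39 + 12\right) = 10062 + 51 = 10113$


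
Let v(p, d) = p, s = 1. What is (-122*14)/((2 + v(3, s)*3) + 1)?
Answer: -427/3 ≈ -142.33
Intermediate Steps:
(-122*14)/((2 + v(3, s)*3) + 1) = (-122*14)/((2 + 3*3) + 1) = -1708/((2 + 9) + 1) = -1708/(11 + 1) = -1708/12 = (1/12)*(-1708) = -427/3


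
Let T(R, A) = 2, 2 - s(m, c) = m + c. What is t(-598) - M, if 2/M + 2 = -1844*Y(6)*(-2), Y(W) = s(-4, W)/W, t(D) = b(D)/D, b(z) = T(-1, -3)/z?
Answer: 178803/178802 ≈ 1.0000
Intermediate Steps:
s(m, c) = 2 - c - m (s(m, c) = 2 - (m + c) = 2 - (c + m) = 2 + (-c - m) = 2 - c - m)
b(z) = 2/z
t(D) = 2/D² (t(D) = (2/D)/D = 2/D²)
Y(W) = (6 - W)/W (Y(W) = (2 - W - 1*(-4))/W = (2 - W + 4)/W = (6 - W)/W)
M = -1 (M = 2/(-2 - 1844*(6 - 1*6)/6*(-2)) = 2/(-2 - 1844*(6 - 6)/6*(-2)) = 2/(-2 - 1844*(⅙)*0*(-2)) = 2/(-2 - 0*(-2)) = 2/(-2 - 1844*0) = 2/(-2 + 0) = 2/(-2) = 2*(-½) = -1)
t(-598) - M = 2/(-598)² - 1*(-1) = 2*(1/357604) + 1 = 1/178802 + 1 = 178803/178802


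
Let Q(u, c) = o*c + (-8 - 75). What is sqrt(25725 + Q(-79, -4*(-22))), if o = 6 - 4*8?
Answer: sqrt(23354) ≈ 152.82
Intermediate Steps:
o = -26 (o = 6 - 32 = -26)
Q(u, c) = -83 - 26*c (Q(u, c) = -26*c + (-8 - 75) = -26*c - 83 = -83 - 26*c)
sqrt(25725 + Q(-79, -4*(-22))) = sqrt(25725 + (-83 - (-104)*(-22))) = sqrt(25725 + (-83 - 26*88)) = sqrt(25725 + (-83 - 2288)) = sqrt(25725 - 2371) = sqrt(23354)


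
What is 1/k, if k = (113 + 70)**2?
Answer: 1/33489 ≈ 2.9861e-5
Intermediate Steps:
k = 33489 (k = 183**2 = 33489)
1/k = 1/33489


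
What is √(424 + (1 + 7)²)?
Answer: 2*√122 ≈ 22.091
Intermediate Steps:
√(424 + (1 + 7)²) = √(424 + 8²) = √(424 + 64) = √488 = 2*√122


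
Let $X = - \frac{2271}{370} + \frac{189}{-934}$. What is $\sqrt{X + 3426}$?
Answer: $\frac{\sqrt{25524669170055}}{86395} \approx 58.478$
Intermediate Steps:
$X = - \frac{547761}{86395}$ ($X = \left(-2271\right) \frac{1}{370} + 189 \left(- \frac{1}{934}\right) = - \frac{2271}{370} - \frac{189}{934} = - \frac{547761}{86395} \approx -6.3402$)
$\sqrt{X + 3426} = \sqrt{- \frac{547761}{86395} + 3426} = \sqrt{\frac{295441509}{86395}} = \frac{\sqrt{25524669170055}}{86395}$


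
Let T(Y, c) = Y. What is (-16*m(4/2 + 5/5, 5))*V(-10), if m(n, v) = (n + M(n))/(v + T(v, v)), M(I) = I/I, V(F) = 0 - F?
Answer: -64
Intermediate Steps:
V(F) = -F
M(I) = 1
m(n, v) = (1 + n)/(2*v) (m(n, v) = (n + 1)/(v + v) = (1 + n)/((2*v)) = (1 + n)*(1/(2*v)) = (1 + n)/(2*v))
(-16*m(4/2 + 5/5, 5))*V(-10) = (-8*(1 + (4/2 + 5/5))/5)*(-1*(-10)) = -8*(1 + (4*(1/2) + 5*(1/5)))/5*10 = -8*(1 + (2 + 1))/5*10 = -8*(1 + 3)/5*10 = -8*4/5*10 = -16*2/5*10 = -32/5*10 = -64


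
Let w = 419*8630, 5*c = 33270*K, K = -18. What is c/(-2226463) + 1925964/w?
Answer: 2360589772086/4025411707055 ≈ 0.58642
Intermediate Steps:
c = -119772 (c = (33270*(-18))/5 = (⅕)*(-598860) = -119772)
w = 3615970
c/(-2226463) + 1925964/w = -119772/(-2226463) + 1925964/3615970 = -119772*(-1/2226463) + 1925964*(1/3615970) = 119772/2226463 + 962982/1807985 = 2360589772086/4025411707055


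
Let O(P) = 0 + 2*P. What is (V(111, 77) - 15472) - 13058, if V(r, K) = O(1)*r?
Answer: -28308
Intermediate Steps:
O(P) = 2*P
V(r, K) = 2*r (V(r, K) = (2*1)*r = 2*r)
(V(111, 77) - 15472) - 13058 = (2*111 - 15472) - 13058 = (222 - 15472) - 13058 = -15250 - 13058 = -28308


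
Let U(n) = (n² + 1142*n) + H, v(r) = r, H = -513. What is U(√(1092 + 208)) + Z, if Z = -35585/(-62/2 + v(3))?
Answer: 57621/28 + 11420*√13 ≈ 43233.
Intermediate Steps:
U(n) = -513 + n² + 1142*n (U(n) = (n² + 1142*n) - 513 = -513 + n² + 1142*n)
Z = 35585/28 (Z = -35585/(-62/2 + 3) = -35585/(-62*½ + 3) = -35585/(-31 + 3) = -35585/(-28) = -35585*(-1/28) = 35585/28 ≈ 1270.9)
U(√(1092 + 208)) + Z = (-513 + (√(1092 + 208))² + 1142*√(1092 + 208)) + 35585/28 = (-513 + (√1300)² + 1142*√1300) + 35585/28 = (-513 + (10*√13)² + 1142*(10*√13)) + 35585/28 = (-513 + 1300 + 11420*√13) + 35585/28 = (787 + 11420*√13) + 35585/28 = 57621/28 + 11420*√13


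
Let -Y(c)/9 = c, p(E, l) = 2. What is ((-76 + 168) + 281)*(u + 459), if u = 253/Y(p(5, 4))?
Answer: 2987357/18 ≈ 1.6596e+5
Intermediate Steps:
Y(c) = -9*c
u = -253/18 (u = 253/((-9*2)) = 253/(-18) = 253*(-1/18) = -253/18 ≈ -14.056)
((-76 + 168) + 281)*(u + 459) = ((-76 + 168) + 281)*(-253/18 + 459) = (92 + 281)*(8009/18) = 373*(8009/18) = 2987357/18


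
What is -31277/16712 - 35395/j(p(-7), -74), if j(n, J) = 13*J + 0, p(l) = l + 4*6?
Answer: 280716383/8038472 ≈ 34.922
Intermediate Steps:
p(l) = 24 + l (p(l) = l + 24 = 24 + l)
j(n, J) = 13*J
-31277/16712 - 35395/j(p(-7), -74) = -31277/16712 - 35395/(13*(-74)) = -31277*1/16712 - 35395/(-962) = -31277/16712 - 35395*(-1/962) = -31277/16712 + 35395/962 = 280716383/8038472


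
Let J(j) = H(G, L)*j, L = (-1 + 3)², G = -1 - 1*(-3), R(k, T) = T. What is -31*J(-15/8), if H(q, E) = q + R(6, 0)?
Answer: 465/4 ≈ 116.25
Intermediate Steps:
G = 2 (G = -1 + 3 = 2)
L = 4 (L = 2² = 4)
H(q, E) = q (H(q, E) = q + 0 = q)
J(j) = 2*j
-31*J(-15/8) = -62*(-15/8) = -62*(-15*⅛) = -62*(-15)/8 = -31*(-15/4) = 465/4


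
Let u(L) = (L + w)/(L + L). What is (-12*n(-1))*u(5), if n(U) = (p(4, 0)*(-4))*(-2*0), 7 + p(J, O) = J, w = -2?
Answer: 0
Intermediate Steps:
p(J, O) = -7 + J
n(U) = 0 (n(U) = ((-7 + 4)*(-4))*(-2*0) = -3*(-4)*0 = 12*0 = 0)
u(L) = (-2 + L)/(2*L) (u(L) = (L - 2)/(L + L) = (-2 + L)/((2*L)) = (-2 + L)*(1/(2*L)) = (-2 + L)/(2*L))
(-12*n(-1))*u(5) = (-12*0)*((½)*(-2 + 5)/5) = 0*((½)*(⅕)*3) = 0*(3/10) = 0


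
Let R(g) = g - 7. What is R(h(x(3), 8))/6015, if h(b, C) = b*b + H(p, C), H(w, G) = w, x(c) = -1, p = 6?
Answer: 0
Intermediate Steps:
h(b, C) = 6 + b² (h(b, C) = b*b + 6 = b² + 6 = 6 + b²)
R(g) = -7 + g
R(h(x(3), 8))/6015 = (-7 + (6 + (-1)²))/6015 = (-7 + (6 + 1))*(1/6015) = (-7 + 7)*(1/6015) = 0*(1/6015) = 0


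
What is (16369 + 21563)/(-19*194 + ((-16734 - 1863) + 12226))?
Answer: -37932/10057 ≈ -3.7717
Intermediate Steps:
(16369 + 21563)/(-19*194 + ((-16734 - 1863) + 12226)) = 37932/(-3686 + (-18597 + 12226)) = 37932/(-3686 - 6371) = 37932/(-10057) = 37932*(-1/10057) = -37932/10057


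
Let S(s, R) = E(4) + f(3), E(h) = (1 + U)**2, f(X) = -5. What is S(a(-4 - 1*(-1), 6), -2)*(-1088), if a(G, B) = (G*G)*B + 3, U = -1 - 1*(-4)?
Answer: -11968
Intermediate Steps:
U = 3 (U = -1 + 4 = 3)
E(h) = 16 (E(h) = (1 + 3)**2 = 4**2 = 16)
a(G, B) = 3 + B*G**2 (a(G, B) = G**2*B + 3 = B*G**2 + 3 = 3 + B*G**2)
S(s, R) = 11 (S(s, R) = 16 - 5 = 11)
S(a(-4 - 1*(-1), 6), -2)*(-1088) = 11*(-1088) = -11968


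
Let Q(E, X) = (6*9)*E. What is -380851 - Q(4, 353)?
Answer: -381067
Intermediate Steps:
Q(E, X) = 54*E
-380851 - Q(4, 353) = -380851 - 54*4 = -380851 - 1*216 = -380851 - 216 = -381067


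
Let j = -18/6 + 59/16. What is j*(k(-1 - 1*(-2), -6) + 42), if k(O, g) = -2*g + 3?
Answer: 627/16 ≈ 39.188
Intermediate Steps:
j = 11/16 (j = -18*⅙ + 59*(1/16) = -3 + 59/16 = 11/16 ≈ 0.68750)
k(O, g) = 3 - 2*g
j*(k(-1 - 1*(-2), -6) + 42) = 11*((3 - 2*(-6)) + 42)/16 = 11*((3 + 12) + 42)/16 = 11*(15 + 42)/16 = (11/16)*57 = 627/16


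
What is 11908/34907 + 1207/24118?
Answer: 329329893/841887026 ≈ 0.39118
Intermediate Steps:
11908/34907 + 1207/24118 = 329329893/841887026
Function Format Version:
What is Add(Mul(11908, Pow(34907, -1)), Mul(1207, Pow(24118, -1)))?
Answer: Rational(329329893, 841887026) ≈ 0.39118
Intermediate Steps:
Add(Mul(11908, Pow(34907, -1)), Mul(1207, Pow(24118, -1))) = Add(Mul(11908, Rational(1, 34907)), Mul(1207, Rational(1, 24118))) = Add(Rational(11908, 34907), Rational(1207, 24118)) = Rational(329329893, 841887026)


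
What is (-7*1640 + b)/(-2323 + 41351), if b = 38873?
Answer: 27393/39028 ≈ 0.70188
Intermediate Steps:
(-7*1640 + b)/(-2323 + 41351) = (-7*1640 + 38873)/(-2323 + 41351) = (-11480 + 38873)/39028 = 27393*(1/39028) = 27393/39028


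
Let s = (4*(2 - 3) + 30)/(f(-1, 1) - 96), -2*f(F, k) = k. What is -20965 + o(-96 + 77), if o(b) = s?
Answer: -4046297/193 ≈ -20965.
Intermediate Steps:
f(F, k) = -k/2
s = -52/193 (s = (4*(2 - 3) + 30)/(-1/2*1 - 96) = (4*(-1) + 30)/(-1/2 - 96) = (-4 + 30)/(-193/2) = 26*(-2/193) = -52/193 ≈ -0.26943)
o(b) = -52/193
-20965 + o(-96 + 77) = -20965 - 52/193 = -4046297/193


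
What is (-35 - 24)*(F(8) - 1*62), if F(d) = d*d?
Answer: -118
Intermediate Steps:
F(d) = d²
(-35 - 24)*(F(8) - 1*62) = (-35 - 24)*(8² - 1*62) = -59*(64 - 62) = -59*2 = -118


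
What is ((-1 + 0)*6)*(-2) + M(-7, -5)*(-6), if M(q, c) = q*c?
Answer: -198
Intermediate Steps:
M(q, c) = c*q
((-1 + 0)*6)*(-2) + M(-7, -5)*(-6) = ((-1 + 0)*6)*(-2) - 5*(-7)*(-6) = -1*6*(-2) + 35*(-6) = -6*(-2) - 210 = 12 - 210 = -198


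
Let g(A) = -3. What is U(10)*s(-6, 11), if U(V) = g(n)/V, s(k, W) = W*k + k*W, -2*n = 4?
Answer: 198/5 ≈ 39.600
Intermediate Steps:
n = -2 (n = -1/2*4 = -2)
s(k, W) = 2*W*k (s(k, W) = W*k + W*k = 2*W*k)
U(V) = -3/V
U(10)*s(-6, 11) = (-3/10)*(2*11*(-6)) = -3*1/10*(-132) = -3/10*(-132) = 198/5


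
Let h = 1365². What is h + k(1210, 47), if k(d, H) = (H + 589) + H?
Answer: 1863908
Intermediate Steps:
h = 1863225
k(d, H) = 589 + 2*H (k(d, H) = (589 + H) + H = 589 + 2*H)
h + k(1210, 47) = 1863225 + (589 + 2*47) = 1863225 + (589 + 94) = 1863225 + 683 = 1863908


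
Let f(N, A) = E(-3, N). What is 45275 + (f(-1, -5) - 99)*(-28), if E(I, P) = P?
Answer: 48075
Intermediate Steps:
f(N, A) = N
45275 + (f(-1, -5) - 99)*(-28) = 45275 + (-1 - 99)*(-28) = 45275 - 100*(-28) = 45275 + 2800 = 48075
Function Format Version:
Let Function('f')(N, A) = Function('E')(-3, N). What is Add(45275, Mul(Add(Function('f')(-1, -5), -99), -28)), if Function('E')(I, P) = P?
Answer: 48075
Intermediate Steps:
Function('f')(N, A) = N
Add(45275, Mul(Add(Function('f')(-1, -5), -99), -28)) = Add(45275, Mul(Add(-1, -99), -28)) = Add(45275, Mul(-100, -28)) = Add(45275, 2800) = 48075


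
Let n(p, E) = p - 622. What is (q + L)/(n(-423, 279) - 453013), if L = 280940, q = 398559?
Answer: -679499/454058 ≈ -1.4965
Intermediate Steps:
n(p, E) = -622 + p
(q + L)/(n(-423, 279) - 453013) = (398559 + 280940)/((-622 - 423) - 453013) = 679499/(-1045 - 453013) = 679499/(-454058) = 679499*(-1/454058) = -679499/454058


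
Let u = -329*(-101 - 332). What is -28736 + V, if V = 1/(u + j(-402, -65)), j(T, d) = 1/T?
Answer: -1645645000366/57267713 ≈ -28736.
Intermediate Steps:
u = 142457 (u = -329*(-433) = 142457)
V = 402/57267713 (V = 1/(142457 + 1/(-402)) = 1/(142457 - 1/402) = 1/(57267713/402) = 402/57267713 ≈ 7.0197e-6)
-28736 + V = -28736 + 402/57267713 = -1645645000366/57267713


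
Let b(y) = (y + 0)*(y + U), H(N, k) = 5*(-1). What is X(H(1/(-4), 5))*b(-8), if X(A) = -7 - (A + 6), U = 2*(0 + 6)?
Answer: 256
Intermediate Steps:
U = 12 (U = 2*6 = 12)
H(N, k) = -5
b(y) = y*(12 + y) (b(y) = (y + 0)*(y + 12) = y*(12 + y))
X(A) = -13 - A (X(A) = -7 - (6 + A) = -7 + (-6 - A) = -13 - A)
X(H(1/(-4), 5))*b(-8) = (-13 - 1*(-5))*(-8*(12 - 8)) = (-13 + 5)*(-8*4) = -8*(-32) = 256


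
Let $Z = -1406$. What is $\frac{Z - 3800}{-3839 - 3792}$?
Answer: $\frac{5206}{7631} \approx 0.68222$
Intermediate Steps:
$\frac{Z - 3800}{-3839 - 3792} = \frac{-1406 - 3800}{-3839 - 3792} = - \frac{5206}{-7631} = \left(-5206\right) \left(- \frac{1}{7631}\right) = \frac{5206}{7631}$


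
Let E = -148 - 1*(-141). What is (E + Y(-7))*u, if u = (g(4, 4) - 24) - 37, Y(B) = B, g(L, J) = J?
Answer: 798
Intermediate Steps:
E = -7 (E = -148 + 141 = -7)
u = -57 (u = (4 - 24) - 37 = -20 - 37 = -57)
(E + Y(-7))*u = (-7 - 7)*(-57) = -14*(-57) = 798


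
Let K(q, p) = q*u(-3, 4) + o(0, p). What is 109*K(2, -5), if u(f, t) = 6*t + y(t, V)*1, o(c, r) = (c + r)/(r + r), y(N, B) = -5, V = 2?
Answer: 8393/2 ≈ 4196.5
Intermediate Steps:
o(c, r) = (c + r)/(2*r) (o(c, r) = (c + r)/((2*r)) = (c + r)*(1/(2*r)) = (c + r)/(2*r))
u(f, t) = -5 + 6*t (u(f, t) = 6*t - 5*1 = 6*t - 5 = -5 + 6*t)
K(q, p) = ½ + 19*q (K(q, p) = q*(-5 + 6*4) + (0 + p)/(2*p) = q*(-5 + 24) + p/(2*p) = q*19 + ½ = 19*q + ½ = ½ + 19*q)
109*K(2, -5) = 109*(½ + 19*2) = 109*(½ + 38) = 109*(77/2) = 8393/2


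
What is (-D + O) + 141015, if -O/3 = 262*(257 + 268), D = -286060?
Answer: 14425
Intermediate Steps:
O = -412650 (O = -786*(257 + 268) = -786*525 = -3*137550 = -412650)
(-D + O) + 141015 = (-1*(-286060) - 412650) + 141015 = (286060 - 412650) + 141015 = -126590 + 141015 = 14425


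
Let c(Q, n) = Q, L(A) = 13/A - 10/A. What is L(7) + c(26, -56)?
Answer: 185/7 ≈ 26.429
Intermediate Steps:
L(A) = 3/A
L(7) + c(26, -56) = 3/7 + 26 = 185/7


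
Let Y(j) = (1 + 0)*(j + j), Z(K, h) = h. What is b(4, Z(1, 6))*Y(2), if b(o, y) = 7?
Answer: 28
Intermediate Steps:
Y(j) = 2*j (Y(j) = 1*(2*j) = 2*j)
b(4, Z(1, 6))*Y(2) = 7*(2*2) = 7*4 = 28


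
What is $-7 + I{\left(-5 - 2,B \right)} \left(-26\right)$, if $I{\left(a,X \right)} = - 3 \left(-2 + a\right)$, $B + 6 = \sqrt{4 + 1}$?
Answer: $-709$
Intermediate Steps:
$B = -6 + \sqrt{5}$ ($B = -6 + \sqrt{4 + 1} = -6 + \sqrt{5} \approx -3.7639$)
$I{\left(a,X \right)} = 6 - 3 a$
$-7 + I{\left(-5 - 2,B \right)} \left(-26\right) = -7 + \left(6 - 3 \left(-5 - 2\right)\right) \left(-26\right) = -7 + \left(6 - -21\right) \left(-26\right) = -7 + \left(6 + 21\right) \left(-26\right) = -7 + 27 \left(-26\right) = -7 - 702 = -709$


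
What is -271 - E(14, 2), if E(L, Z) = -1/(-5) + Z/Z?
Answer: -1361/5 ≈ -272.20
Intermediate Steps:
E(L, Z) = 6/5 (E(L, Z) = -1*(-⅕) + 1 = ⅕ + 1 = 6/5)
-271 - E(14, 2) = -271 - 1*6/5 = -271 - 6/5 = -1361/5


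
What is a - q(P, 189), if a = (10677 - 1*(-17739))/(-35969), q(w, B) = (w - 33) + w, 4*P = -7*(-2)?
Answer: 906778/35969 ≈ 25.210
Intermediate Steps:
P = 7/2 (P = (-7*(-2))/4 = (1/4)*14 = 7/2 ≈ 3.5000)
q(w, B) = -33 + 2*w (q(w, B) = (-33 + w) + w = -33 + 2*w)
a = -28416/35969 (a = (10677 + 17739)*(-1/35969) = 28416*(-1/35969) = -28416/35969 ≈ -0.79001)
a - q(P, 189) = -28416/35969 - (-33 + 2*(7/2)) = -28416/35969 - (-33 + 7) = -28416/35969 - 1*(-26) = -28416/35969 + 26 = 906778/35969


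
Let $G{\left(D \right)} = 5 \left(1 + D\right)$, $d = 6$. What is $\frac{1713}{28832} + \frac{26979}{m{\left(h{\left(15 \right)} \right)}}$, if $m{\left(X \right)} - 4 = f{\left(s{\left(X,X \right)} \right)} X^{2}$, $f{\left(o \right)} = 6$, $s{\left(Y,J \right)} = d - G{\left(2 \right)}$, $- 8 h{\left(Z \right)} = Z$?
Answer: $\frac{24892848435}{23152096} \approx 1075.2$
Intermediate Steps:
$h{\left(Z \right)} = - \frac{Z}{8}$
$G{\left(D \right)} = 5 + 5 D$
$s{\left(Y,J \right)} = -9$ ($s{\left(Y,J \right)} = 6 - \left(5 + 5 \cdot 2\right) = 6 - \left(5 + 10\right) = 6 - 15 = -9$)
$m{\left(X \right)} = 4 + 6 X^{2}$
$\frac{1713}{28832} + \frac{26979}{m{\left(h{\left(15 \right)} \right)}} = \frac{1713}{28832} + \frac{26979}{4 + 6 \left(\left(- \frac{1}{8}\right) 15\right)^{2}} = 1713 \cdot \frac{1}{28832} + \frac{26979}{4 + 6 \left(- \frac{15}{8}\right)^{2}} = \frac{1713}{28832} + \frac{26979}{4 + 6 \cdot \frac{225}{64}} = \frac{1713}{28832} + \frac{26979}{4 + \frac{675}{32}} = \frac{1713}{28832} + \frac{26979}{\frac{803}{32}} = \frac{1713}{28832} + 26979 \cdot \frac{32}{803} = \frac{1713}{28832} + \frac{863328}{803} = \frac{24892848435}{23152096}$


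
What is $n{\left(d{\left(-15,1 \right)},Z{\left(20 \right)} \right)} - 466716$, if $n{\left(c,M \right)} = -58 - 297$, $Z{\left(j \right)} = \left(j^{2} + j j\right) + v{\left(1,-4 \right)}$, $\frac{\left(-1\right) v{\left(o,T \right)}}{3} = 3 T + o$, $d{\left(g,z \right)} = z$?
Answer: $-467071$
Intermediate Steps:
$v{\left(o,T \right)} = - 9 T - 3 o$ ($v{\left(o,T \right)} = - 3 \left(3 T + o\right) = - 3 \left(o + 3 T\right) = - 9 T - 3 o$)
$Z{\left(j \right)} = 33 + 2 j^{2}$ ($Z{\left(j \right)} = \left(j^{2} + j j\right) - -33 = \left(j^{2} + j^{2}\right) + \left(36 - 3\right) = 2 j^{2} + 33 = 33 + 2 j^{2}$)
$n{\left(c,M \right)} = -355$
$n{\left(d{\left(-15,1 \right)},Z{\left(20 \right)} \right)} - 466716 = -355 - 466716 = -467071$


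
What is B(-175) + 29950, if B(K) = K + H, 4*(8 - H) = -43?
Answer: 119175/4 ≈ 29794.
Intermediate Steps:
H = 75/4 (H = 8 - ¼*(-43) = 8 + 43/4 = 75/4 ≈ 18.750)
B(K) = 75/4 + K (B(K) = K + 75/4 = 75/4 + K)
B(-175) + 29950 = (75/4 - 175) + 29950 = -625/4 + 29950 = 119175/4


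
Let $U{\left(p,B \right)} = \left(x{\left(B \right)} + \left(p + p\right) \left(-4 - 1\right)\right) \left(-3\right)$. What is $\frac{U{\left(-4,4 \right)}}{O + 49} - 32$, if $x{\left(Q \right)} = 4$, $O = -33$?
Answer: $- \frac{161}{4} \approx -40.25$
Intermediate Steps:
$U{\left(p,B \right)} = -12 + 30 p$ ($U{\left(p,B \right)} = \left(4 + \left(p + p\right) \left(-4 - 1\right)\right) \left(-3\right) = \left(4 + 2 p \left(-5\right)\right) \left(-3\right) = \left(4 - 10 p\right) \left(-3\right) = -12 + 30 p$)
$\frac{U{\left(-4,4 \right)}}{O + 49} - 32 = \frac{-12 + 30 \left(-4\right)}{-33 + 49} - 32 = \frac{-12 - 120}{16} - 32 = \left(-132\right) \frac{1}{16} - 32 = - \frac{33}{4} - 32 = - \frac{161}{4}$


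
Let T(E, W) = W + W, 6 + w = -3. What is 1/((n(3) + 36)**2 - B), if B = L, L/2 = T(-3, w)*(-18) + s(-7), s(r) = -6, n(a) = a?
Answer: 1/885 ≈ 0.0011299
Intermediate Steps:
w = -9 (w = -6 - 3 = -9)
T(E, W) = 2*W
L = 636 (L = 2*((2*(-9))*(-18) - 6) = 2*(-18*(-18) - 6) = 2*(324 - 6) = 2*318 = 636)
B = 636
1/((n(3) + 36)**2 - B) = 1/((3 + 36)**2 - 1*636) = 1/(39**2 - 636) = 1/(1521 - 636) = 1/885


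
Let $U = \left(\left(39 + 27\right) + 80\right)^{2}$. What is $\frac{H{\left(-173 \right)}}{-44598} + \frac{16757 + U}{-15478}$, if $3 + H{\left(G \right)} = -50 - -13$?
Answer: $- \frac{848680267}{345143922} \approx -2.4589$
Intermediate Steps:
$H{\left(G \right)} = -40$ ($H{\left(G \right)} = -3 - 37 = -40$)
$U = 21316$ ($U = \left(66 + 80\right)^{2} = 146^{2} = 21316$)
$\frac{H{\left(-173 \right)}}{-44598} + \frac{16757 + U}{-15478} = - \frac{40}{-44598} + \frac{16757 + 21316}{-15478} = \left(-40\right) \left(- \frac{1}{44598}\right) + 38073 \left(- \frac{1}{15478}\right) = \frac{20}{22299} - \frac{38073}{15478} = - \frac{848680267}{345143922}$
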